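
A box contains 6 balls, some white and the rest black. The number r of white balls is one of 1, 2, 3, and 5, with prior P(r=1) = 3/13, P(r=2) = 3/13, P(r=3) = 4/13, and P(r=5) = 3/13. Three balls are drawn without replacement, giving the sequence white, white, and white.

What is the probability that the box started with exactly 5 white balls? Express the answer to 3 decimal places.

0.882

For each hypothesis, P(data | H) works out to: P(data | r = 1) = (1/6)(0/5) = 0; P(data | r = 2) = (2/6)(1/5)(0/4) = 0; P(data | r = 3) = (3/6)(2/5)(1/4) = 1/20; P(data | r = 5) = (5/6)(4/5)(3/4) = 1/2.
The prior-weighted likelihoods are 3/13 · 0 = 0, 3/13 · 0 = 0, 4/13 · 1/20 = 1/65, 3/13 · 1/2 = 3/26; these sum to 17/130.
So P(r = 5 | data) = (3/26) / (17/130) = 15/17.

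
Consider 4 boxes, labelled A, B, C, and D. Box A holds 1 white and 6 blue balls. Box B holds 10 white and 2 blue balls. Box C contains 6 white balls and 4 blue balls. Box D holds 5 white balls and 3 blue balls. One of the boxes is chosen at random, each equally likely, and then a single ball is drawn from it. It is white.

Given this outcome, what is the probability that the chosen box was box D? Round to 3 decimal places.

0.284

Under each hypothesis, the probability of this draw is: P(data | box A) = (1/7) = 0.14286; P(data | box B) = (10/12) = 0.83333; P(data | box C) = (6/10) = 0.6; P(data | box D) = (5/8) = 0.625.
The prior-weighted likelihoods are 1/4 · 0.14286 = 0.035714, 1/4 · 0.83333 = 0.20833, 1/4 · 0.6 = 0.15, 1/4 · 0.625 = 0.15625; with total 0.5503.
By Bayes' rule, P(box D | data) = (0.15625) / (0.5503) = 0.28394.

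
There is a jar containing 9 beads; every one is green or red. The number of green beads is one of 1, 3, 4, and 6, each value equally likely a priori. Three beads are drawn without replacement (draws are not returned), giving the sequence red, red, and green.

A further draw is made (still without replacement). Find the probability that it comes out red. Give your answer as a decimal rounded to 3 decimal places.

Compute the likelihood of the observed sequence for each case: P(data | r = 1) = (8/9)(7/8)(1/7) = 0.11111; P(data | r = 3) = (6/9)(5/8)(3/7) = 0.17857; P(data | r = 4) = (5/9)(4/8)(4/7) = 0.15873; P(data | r = 6) = (3/9)(2/8)(6/7) = 0.071429.
Multiplying each by its prior: 1/4 · 0.11111 = 0.027778, 1/4 · 0.17857 = 0.044643, 1/4 · 0.15873 = 0.039683, 1/4 · 0.071429 = 0.017857; with total 0.12996.
Dividing through by the total gives posterior P(r = 1 | data) = 0.21374, P(r = 3 | data) = 0.34351, P(r = 4 | data) = 0.30534, P(r = 6 | data) = 0.1374.
The predictive probability is P(red next | data) = (1)(0.21374) + (2/3)(0.34351) + (1/2)(0.30534) + (1/6)(0.1374) = 0.61832.

0.618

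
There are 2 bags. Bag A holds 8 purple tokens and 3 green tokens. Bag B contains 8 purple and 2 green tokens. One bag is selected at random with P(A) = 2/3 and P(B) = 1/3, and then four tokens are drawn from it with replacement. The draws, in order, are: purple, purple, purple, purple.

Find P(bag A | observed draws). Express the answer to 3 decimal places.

0.577

For each hypothesis, P(data | H) works out to: P(data | bag A) = (8/11)(8/11)(8/11)(8/11) = 0.27976; P(data | bag B) = (8/10)(8/10)(8/10)(8/10) = 0.4096.
The prior-weighted likelihoods are 2/3 · 0.27976 = 0.18651, 1/3 · 0.4096 = 0.13653; with total 0.32304.
Hence P(bag A | data) = (0.18651) / (0.32304) = 0.57735.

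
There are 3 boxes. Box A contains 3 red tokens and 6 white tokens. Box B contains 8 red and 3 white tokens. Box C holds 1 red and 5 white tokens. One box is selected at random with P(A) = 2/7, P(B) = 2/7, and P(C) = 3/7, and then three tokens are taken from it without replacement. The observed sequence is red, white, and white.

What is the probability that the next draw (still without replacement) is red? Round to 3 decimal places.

0.214

Compute the likelihood of the observed sequence for each case: P(data | box A) = (3/9)(6/8)(5/7) = 0.17857; P(data | box B) = (8/11)(3/10)(2/9) = 0.048485; P(data | box C) = (1/6)(5/5)(4/4) = 0.16667.
The prior-weighted likelihoods are 2/7 · 0.17857 = 0.05102, 2/7 · 0.048485 = 0.013853, 3/7 · 0.16667 = 0.071429; these sum to 0.1363.
Normalising, the posterior is P(box A | data) = 0.37432, P(box B | data) = 0.10163, P(box C | data) = 0.52405.
So P(red next | data) = Σ P(red next | H) P(H | data) = (1/3)(0.37432) + (7/8)(0.10163) + (0)(0.52405) = 0.2137.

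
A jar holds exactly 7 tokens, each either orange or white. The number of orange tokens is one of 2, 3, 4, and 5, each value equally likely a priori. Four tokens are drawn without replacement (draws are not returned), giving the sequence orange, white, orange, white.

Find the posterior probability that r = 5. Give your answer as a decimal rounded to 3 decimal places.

The likelihood of the observed sequence under each hypothesis: P(data | r = 2) = (2/7)(5/6)(1/5)(4/4) = 1/21; P(data | r = 3) = (3/7)(4/6)(2/5)(3/4) = 3/35; P(data | r = 4) = (4/7)(3/6)(3/5)(2/4) = 3/35; P(data | r = 5) = (5/7)(2/6)(4/5)(1/4) = 1/21.
Weighting by the prior gives 1/4 · 1/21 = 1/84, 1/4 · 3/35 = 3/140, 1/4 · 3/35 = 3/140, 1/4 · 1/21 = 1/84; with total 1/15.
So P(r = 5 | data) = (1/84) / (1/15) = 5/28.

0.179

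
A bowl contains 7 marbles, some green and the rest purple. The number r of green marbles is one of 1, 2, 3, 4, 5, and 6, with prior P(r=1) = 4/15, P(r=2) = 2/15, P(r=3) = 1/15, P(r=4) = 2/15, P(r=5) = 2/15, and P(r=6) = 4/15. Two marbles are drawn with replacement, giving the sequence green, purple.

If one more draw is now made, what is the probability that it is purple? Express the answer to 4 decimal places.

0.4931

For each hypothesis, P(data | H) works out to: P(data | r = 1) = (1/7)(6/7) = 6/49; P(data | r = 2) = (2/7)(5/7) = 10/49; P(data | r = 3) = (3/7)(4/7) = 12/49; P(data | r = 4) = (4/7)(3/7) = 12/49; P(data | r = 5) = (5/7)(2/7) = 10/49; P(data | r = 6) = (6/7)(1/7) = 6/49.
Weighting by the prior gives 4/15 · 6/49 = 8/245, 2/15 · 10/49 = 4/147, 1/15 · 12/49 = 4/245, 2/15 · 12/49 = 8/245, 2/15 · 10/49 = 4/147, 4/15 · 6/49 = 8/245; summing to 124/735.
Normalising, the posterior is P(r = 1 | data) = 6/31, P(r = 2 | data) = 5/31, P(r = 3 | data) = 3/31, P(r = 4 | data) = 6/31, P(r = 5 | data) = 5/31, P(r = 6 | data) = 6/31.
Averaging over the posterior, P(purple next | data) = (6/7)(6/31) + (5/7)(5/31) + (4/7)(3/31) + (3/7)(6/31) + (2/7)(5/31) + (1/7)(6/31) = 107/217.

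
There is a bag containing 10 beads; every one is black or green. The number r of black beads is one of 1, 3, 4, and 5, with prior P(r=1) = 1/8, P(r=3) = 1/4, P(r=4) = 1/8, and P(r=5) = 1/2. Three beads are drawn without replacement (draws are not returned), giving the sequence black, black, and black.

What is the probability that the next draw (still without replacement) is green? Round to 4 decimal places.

0.7391

The likelihood of the observed sequence under each hypothesis: P(data | r = 1) = (1/10)(0/9) = 0; P(data | r = 3) = (3/10)(2/9)(1/8) = 1/120; P(data | r = 4) = (4/10)(3/9)(2/8) = 1/30; P(data | r = 5) = (5/10)(4/9)(3/8) = 1/12.
The prior-weighted likelihoods are 1/8 · 0 = 0, 1/4 · 1/120 = 1/480, 1/8 · 1/30 = 1/240, 1/2 · 1/12 = 1/24; with total 23/480.
The posterior is then P(r = 1 | data) = 0, P(r = 3 | data) = 1/23, P(r = 4 | data) = 2/23, P(r = 5 | data) = 20/23.
Averaging over the posterior, P(green next | data) = (1)(1/23) + (6/7)(2/23) + (5/7)(20/23) = 17/23.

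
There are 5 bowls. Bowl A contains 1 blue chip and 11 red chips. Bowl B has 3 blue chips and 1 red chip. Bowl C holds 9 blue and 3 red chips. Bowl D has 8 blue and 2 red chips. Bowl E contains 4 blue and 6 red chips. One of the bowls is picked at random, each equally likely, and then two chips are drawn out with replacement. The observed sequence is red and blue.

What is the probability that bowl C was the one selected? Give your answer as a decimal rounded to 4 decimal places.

0.2202

For each hypothesis, P(data | H) works out to: P(data | bowl A) = (11/12)(1/12) = 0.076389; P(data | bowl B) = (1/4)(3/4) = 0.1875; P(data | bowl C) = (3/12)(9/12) = 0.1875; P(data | bowl D) = (2/10)(8/10) = 0.16; P(data | bowl E) = (6/10)(4/10) = 0.24.
The prior-weighted likelihoods are 1/5 · 0.076389 = 0.015278, 1/5 · 0.1875 = 0.0375, 1/5 · 0.1875 = 0.0375, 1/5 · 0.16 = 0.032, 1/5 · 0.24 = 0.048; with total 0.17028.
So P(bowl C | data) = (0.0375) / (0.17028) = 0.22023.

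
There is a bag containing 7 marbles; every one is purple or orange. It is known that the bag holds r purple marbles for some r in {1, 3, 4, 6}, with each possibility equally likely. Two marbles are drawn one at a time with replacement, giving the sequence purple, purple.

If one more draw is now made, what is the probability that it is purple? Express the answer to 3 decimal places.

Compute the likelihood of the observed sequence for each case: P(data | r = 1) = (1/7)(1/7) = 1/49; P(data | r = 3) = (3/7)(3/7) = 9/49; P(data | r = 4) = (4/7)(4/7) = 16/49; P(data | r = 6) = (6/7)(6/7) = 36/49.
Weighting by the prior gives 1/4 · 1/49 = 1/196, 1/4 · 9/49 = 9/196, 1/4 · 16/49 = 4/49, 1/4 · 36/49 = 9/49; these sum to 31/98.
Normalising, the posterior is P(r = 1 | data) = 1/62, P(r = 3 | data) = 9/62, P(r = 4 | data) = 8/31, P(r = 6 | data) = 18/31.
So P(purple next | data) = Σ P(purple next | H) P(H | data) = (1/7)(1/62) + (3/7)(9/62) + (4/7)(8/31) + (6/7)(18/31) = 22/31.

0.710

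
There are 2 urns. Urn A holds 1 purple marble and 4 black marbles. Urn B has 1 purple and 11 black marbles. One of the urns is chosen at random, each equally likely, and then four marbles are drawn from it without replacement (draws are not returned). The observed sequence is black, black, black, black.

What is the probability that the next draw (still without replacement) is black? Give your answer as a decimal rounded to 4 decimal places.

0.6731

The likelihood of the observed sequence under each hypothesis: P(data | urn A) = (4/5)(3/4)(2/3)(1/2) = 1/5; P(data | urn B) = (11/12)(10/11)(9/10)(8/9) = 2/3.
Weighting by the prior gives 1/2 · 1/5 = 1/10, 1/2 · 2/3 = 1/3; these sum to 13/30.
Normalising, the posterior is P(urn A | data) = 3/13, P(urn B | data) = 10/13.
Averaging over the posterior, P(black next | data) = (0)(3/13) + (7/8)(10/13) = 35/52.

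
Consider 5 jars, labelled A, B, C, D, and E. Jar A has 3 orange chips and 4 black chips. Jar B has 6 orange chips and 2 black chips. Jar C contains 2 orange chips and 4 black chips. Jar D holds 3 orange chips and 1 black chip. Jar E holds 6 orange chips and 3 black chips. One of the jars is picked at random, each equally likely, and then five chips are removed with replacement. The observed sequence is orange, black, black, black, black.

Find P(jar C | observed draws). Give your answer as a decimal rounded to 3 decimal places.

For each hypothesis, P(data | H) works out to: P(data | jar A) = (3/7)(4/7)(4/7)(4/7)(4/7) = 0.045695; P(data | jar B) = (6/8)(2/8)(2/8)(2/8)(2/8) = 0.0029297; P(data | jar C) = (2/6)(4/6)(4/6)(4/6)(4/6) = 0.065844; P(data | jar D) = (3/4)(1/4)(1/4)(1/4)(1/4) = 0.0029297; P(data | jar E) = (6/9)(3/9)(3/9)(3/9)(3/9) = 0.0082305.
Multiplying each by its prior: 1/5 · 0.045695 = 0.009139, 1/5 · 0.0029297 = 0.00058594, 1/5 · 0.065844 = 0.013169, 1/5 · 0.0029297 = 0.00058594, 1/5 · 0.0082305 = 0.0016461; these sum to 0.025126.
Therefore the posterior P(jar C | data) = (0.013169) / (0.025126) = 0.52411.

0.524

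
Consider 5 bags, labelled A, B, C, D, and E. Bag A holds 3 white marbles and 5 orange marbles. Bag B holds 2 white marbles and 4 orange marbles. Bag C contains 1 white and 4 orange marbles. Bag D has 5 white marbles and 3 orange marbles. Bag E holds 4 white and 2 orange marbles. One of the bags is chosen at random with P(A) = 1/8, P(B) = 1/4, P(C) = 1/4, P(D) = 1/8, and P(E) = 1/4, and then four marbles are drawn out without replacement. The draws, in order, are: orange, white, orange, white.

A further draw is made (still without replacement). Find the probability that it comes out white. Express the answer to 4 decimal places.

0.5000

The likelihood of the observed sequence under each hypothesis: P(data | bag A) = (5/8)(3/7)(4/6)(2/5) = 1/14; P(data | bag B) = (4/6)(2/5)(3/4)(1/3) = 1/15; P(data | bag C) = (4/5)(1/4)(3/3)(0/2) = 0; P(data | bag D) = (3/8)(5/7)(2/6)(4/5) = 1/14; P(data | bag E) = (2/6)(4/5)(1/4)(3/3) = 1/15.
Weighting by the prior gives 1/8 · 1/14 = 1/112, 1/4 · 1/15 = 1/60, 1/4 · 0 = 0, 1/8 · 1/14 = 1/112, 1/4 · 1/15 = 1/60; summing to 43/840.
Normalising, the posterior is P(bag A | data) = 15/86, P(bag B | data) = 14/43, P(bag C | data) = 0, P(bag D | data) = 15/86, P(bag E | data) = 14/43.
The predictive probability is P(white next | data) = (1/4)(15/86) + (0)(14/43) + (3/4)(15/86) + (1)(14/43) = 1/2.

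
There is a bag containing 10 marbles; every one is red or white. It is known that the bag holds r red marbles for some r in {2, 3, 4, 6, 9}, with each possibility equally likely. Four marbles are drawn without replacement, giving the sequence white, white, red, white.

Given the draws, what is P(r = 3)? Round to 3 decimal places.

0.327

Under each hypothesis, the probability of the observed sequence is: P(data | r = 2) = (8/10)(7/9)(2/8)(6/7) = 0.13333; P(data | r = 3) = (7/10)(6/9)(3/8)(5/7) = 0.125; P(data | r = 4) = (6/10)(5/9)(4/8)(4/7) = 0.095238; P(data | r = 6) = (4/10)(3/9)(6/8)(2/7) = 0.028571; P(data | r = 9) = (1/10)(0/9) = 0.
Multiplying each by its prior: 1/5 · 0.13333 = 0.026667, 1/5 · 0.125 = 0.025, 1/5 · 0.095238 = 0.019048, 1/5 · 0.028571 = 0.0057143, 1/5 · 0 = 0; summing to 0.076429.
By Bayes' rule, P(r = 3 | data) = (0.025) / (0.076429) = 0.3271.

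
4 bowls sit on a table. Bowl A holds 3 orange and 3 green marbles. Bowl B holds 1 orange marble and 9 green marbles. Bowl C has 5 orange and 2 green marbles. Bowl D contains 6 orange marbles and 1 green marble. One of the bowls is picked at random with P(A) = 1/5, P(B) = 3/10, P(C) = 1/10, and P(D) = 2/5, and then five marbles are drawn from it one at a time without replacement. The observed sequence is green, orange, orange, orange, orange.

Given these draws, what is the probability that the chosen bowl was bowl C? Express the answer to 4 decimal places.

0.1429

For each hypothesis, P(data | H) works out to: P(data | bowl A) = (3/6)(3/5)(2/4)(1/3)(0/2) = 0; P(data | bowl B) = (9/10)(1/9)(0/8) = 0; P(data | bowl C) = (2/7)(5/6)(4/5)(3/4)(2/3) = 2/21; P(data | bowl D) = (1/7)(6/6)(5/5)(4/4)(3/3) = 1/7.
Multiplying each by its prior: 1/5 · 0 = 0, 3/10 · 0 = 0, 1/10 · 2/21 = 1/105, 2/5 · 1/7 = 2/35; with total 1/15.
Hence P(bowl C | data) = (1/105) / (1/15) = 1/7.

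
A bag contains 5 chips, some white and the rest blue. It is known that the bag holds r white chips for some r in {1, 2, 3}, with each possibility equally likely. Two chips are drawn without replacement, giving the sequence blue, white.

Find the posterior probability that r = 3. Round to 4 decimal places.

0.3750

The likelihood of the observed sequence under each hypothesis: P(data | r = 1) = (4/5)(1/4) = 1/5; P(data | r = 2) = (3/5)(2/4) = 3/10; P(data | r = 3) = (2/5)(3/4) = 3/10.
Weighting by the prior gives 1/3 · 1/5 = 1/15, 1/3 · 3/10 = 1/10, 1/3 · 3/10 = 1/10; with total 4/15.
Hence P(r = 3 | data) = (1/10) / (4/15) = 3/8.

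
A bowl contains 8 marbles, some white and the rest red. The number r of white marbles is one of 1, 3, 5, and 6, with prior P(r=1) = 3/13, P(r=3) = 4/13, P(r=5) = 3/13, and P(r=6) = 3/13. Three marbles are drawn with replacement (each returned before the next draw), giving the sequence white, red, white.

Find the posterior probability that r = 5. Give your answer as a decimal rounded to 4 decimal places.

Compute the likelihood of the observed sequence for each case: P(data | r = 1) = (1/8)(7/8)(1/8) = 0.013672; P(data | r = 3) = (3/8)(5/8)(3/8) = 0.087891; P(data | r = 5) = (5/8)(3/8)(5/8) = 0.14648; P(data | r = 6) = (6/8)(2/8)(6/8) = 0.14062.
Weighting by the prior gives 3/13 · 0.013672 = 0.003155, 4/13 · 0.087891 = 0.027043, 3/13 · 0.14648 = 0.033804, 3/13 · 0.14062 = 0.032452; with total 0.096454.
By Bayes' rule, P(r = 5 | data) = (0.033804) / (0.096454) = 0.35047.

0.3505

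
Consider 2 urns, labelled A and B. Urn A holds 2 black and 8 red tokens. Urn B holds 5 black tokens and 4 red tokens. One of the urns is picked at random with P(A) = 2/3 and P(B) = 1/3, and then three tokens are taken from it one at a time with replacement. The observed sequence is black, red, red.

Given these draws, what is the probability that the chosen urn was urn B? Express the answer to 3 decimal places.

0.300

For each hypothesis, P(data | H) works out to: P(data | urn A) = (2/10)(8/10)(8/10) = 0.128; P(data | urn B) = (5/9)(4/9)(4/9) = 0.10974.
Weighting by the prior gives 2/3 · 0.128 = 0.085333, 1/3 · 0.10974 = 0.03658; with total 0.12191.
Therefore the posterior P(urn B | data) = (0.03658) / (0.12191) = 0.30005.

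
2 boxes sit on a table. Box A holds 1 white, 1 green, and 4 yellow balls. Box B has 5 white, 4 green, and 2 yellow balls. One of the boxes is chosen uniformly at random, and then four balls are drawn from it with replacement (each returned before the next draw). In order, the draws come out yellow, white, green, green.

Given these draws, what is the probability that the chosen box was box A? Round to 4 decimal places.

0.2202

For each hypothesis, P(data | H) works out to: P(data | box A) = (4/6)(1/6)(1/6)(1/6) = 0.0030864; P(data | box B) = (2/11)(5/11)(4/11)(4/11) = 0.010928.
Multiplying each by its prior: 1/2 · 0.0030864 = 0.0015432, 1/2 · 0.010928 = 0.0054641; with total 0.0070073.
So P(box A | data) = (0.0015432) / (0.0070073) = 0.22023.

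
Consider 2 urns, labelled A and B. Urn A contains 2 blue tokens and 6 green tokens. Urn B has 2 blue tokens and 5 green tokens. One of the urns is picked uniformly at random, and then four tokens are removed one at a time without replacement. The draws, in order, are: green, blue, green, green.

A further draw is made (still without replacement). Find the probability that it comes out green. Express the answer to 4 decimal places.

0.7083

The likelihood of the observed sequence under each hypothesis: P(data | urn A) = (6/8)(2/7)(5/6)(4/5) = 1/7; P(data | urn B) = (5/7)(2/6)(4/5)(3/4) = 1/7.
Multiplying each by its prior: 1/2 · 1/7 = 1/14, 1/2 · 1/7 = 1/14; these sum to 1/7.
Dividing through by the total gives posterior P(urn A | data) = 1/2, P(urn B | data) = 1/2.
Averaging over the posterior, P(green next | data) = (3/4)(1/2) + (2/3)(1/2) = 17/24.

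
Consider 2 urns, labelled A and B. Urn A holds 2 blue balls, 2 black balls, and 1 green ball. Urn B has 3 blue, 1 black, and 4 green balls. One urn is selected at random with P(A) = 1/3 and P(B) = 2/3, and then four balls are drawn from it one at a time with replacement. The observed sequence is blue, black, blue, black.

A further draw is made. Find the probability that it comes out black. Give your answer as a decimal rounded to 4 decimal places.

For each hypothesis, P(data | H) works out to: P(data | urn A) = (2/5)(2/5)(2/5)(2/5) = 0.0256; P(data | urn B) = (3/8)(1/8)(3/8)(1/8) = 0.0021973.
Multiplying each by its prior: 1/3 · 0.0256 = 0.0085333, 2/3 · 0.0021973 = 0.0014648; these sum to 0.0099982.
Dividing through by the total gives posterior P(urn A | data) = 0.85349, P(urn B | data) = 0.14651.
The predictive probability is P(black next | data) = (2/5)(0.85349) + (1/8)(0.14651) = 0.35971.

0.3597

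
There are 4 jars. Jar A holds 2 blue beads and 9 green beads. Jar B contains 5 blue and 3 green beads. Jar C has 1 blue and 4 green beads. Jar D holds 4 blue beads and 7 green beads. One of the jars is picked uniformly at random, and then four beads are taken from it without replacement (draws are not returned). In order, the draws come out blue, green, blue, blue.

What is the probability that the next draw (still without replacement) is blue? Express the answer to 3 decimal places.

0.441

The likelihood of the observed sequence under each hypothesis: P(data | jar A) = (2/11)(9/10)(1/9)(0/8) = 0; P(data | jar B) = (5/8)(3/7)(4/6)(3/5) = 0.10714; P(data | jar C) = (1/5)(4/4)(0/3) = 0; P(data | jar D) = (4/11)(7/10)(3/9)(2/8) = 0.021212.
Weighting by the prior gives 1/4 · 0 = 0, 1/4 · 0.10714 = 0.026786, 1/4 · 0 = 0, 1/4 · 0.021212 = 0.005303; summing to 0.032089.
Normalising, the posterior is P(jar A | data) = 0, P(jar B | data) = 0.83474, P(jar C | data) = 0, P(jar D | data) = 0.16526.
Averaging over the posterior, P(blue next | data) = (1/2)(0.83474) + (1/7)(0.16526) = 0.44098.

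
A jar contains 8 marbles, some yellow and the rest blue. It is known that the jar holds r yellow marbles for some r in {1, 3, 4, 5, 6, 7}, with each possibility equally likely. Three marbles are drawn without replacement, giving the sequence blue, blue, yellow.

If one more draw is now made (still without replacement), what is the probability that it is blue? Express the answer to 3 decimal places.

Under each hypothesis, the probability of the observed sequence is: P(data | r = 1) = (7/8)(6/7)(1/6) = 1/8; P(data | r = 3) = (5/8)(4/7)(3/6) = 5/28; P(data | r = 4) = (4/8)(3/7)(4/6) = 1/7; P(data | r = 5) = (3/8)(2/7)(5/6) = 5/56; P(data | r = 6) = (2/8)(1/7)(6/6) = 1/28; P(data | r = 7) = (1/8)(0/7) = 0.
The prior-weighted likelihoods are 1/6 · 1/8 = 1/48, 1/6 · 5/28 = 5/168, 1/6 · 1/7 = 1/42, 1/6 · 5/56 = 5/336, 1/6 · 1/28 = 1/168, 1/6 · 0 = 0; these sum to 2/21.
Normalising, the posterior is P(r = 1 | data) = 7/32, P(r = 3 | data) = 5/16, P(r = 4 | data) = 1/4, P(r = 5 | data) = 5/32, P(r = 6 | data) = 1/16, P(r = 7 | data) = 0.
The predictive probability is P(blue next | data) = (1)(7/32) + (3/5)(5/16) + (2/5)(1/4) + (1/5)(5/32) + (0)(1/16) = 43/80.

0.538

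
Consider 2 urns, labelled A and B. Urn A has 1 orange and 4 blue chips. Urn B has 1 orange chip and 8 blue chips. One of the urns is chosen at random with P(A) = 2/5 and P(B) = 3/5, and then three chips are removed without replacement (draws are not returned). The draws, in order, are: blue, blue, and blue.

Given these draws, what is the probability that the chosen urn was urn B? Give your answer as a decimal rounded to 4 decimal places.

For each hypothesis, P(data | H) works out to: P(data | urn A) = (4/5)(3/4)(2/3) = 2/5; P(data | urn B) = (8/9)(7/8)(6/7) = 2/3.
The prior-weighted likelihoods are 2/5 · 2/5 = 4/25, 3/5 · 2/3 = 2/5; summing to 14/25.
Therefore the posterior P(urn B | data) = (2/5) / (14/25) = 5/7.

0.7143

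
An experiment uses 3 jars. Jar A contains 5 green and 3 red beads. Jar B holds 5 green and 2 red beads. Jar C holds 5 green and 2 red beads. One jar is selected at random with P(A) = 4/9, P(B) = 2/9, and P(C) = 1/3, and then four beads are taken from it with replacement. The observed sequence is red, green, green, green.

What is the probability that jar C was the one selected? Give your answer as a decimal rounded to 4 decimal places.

Compute the likelihood of the observed sequence for each case: P(data | jar A) = (3/8)(5/8)(5/8)(5/8) = 0.091553; P(data | jar B) = (2/7)(5/7)(5/7)(5/7) = 0.10412; P(data | jar C) = (2/7)(5/7)(5/7)(5/7) = 0.10412.
Weighting by the prior gives 4/9 · 0.091553 = 0.04069, 2/9 · 0.10412 = 0.023139, 1/3 · 0.10412 = 0.034708; these sum to 0.098536.
Hence P(jar C | data) = (0.034708) / (0.098536) = 0.35223.

0.3522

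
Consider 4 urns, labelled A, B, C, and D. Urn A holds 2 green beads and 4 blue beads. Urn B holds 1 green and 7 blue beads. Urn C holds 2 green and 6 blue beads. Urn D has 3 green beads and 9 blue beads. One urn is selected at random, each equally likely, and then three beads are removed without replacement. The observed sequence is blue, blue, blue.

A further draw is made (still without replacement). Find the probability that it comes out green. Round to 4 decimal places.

0.3379

Compute the likelihood of the observed sequence for each case: P(data | urn A) = (4/6)(3/5)(2/4) = 0.2; P(data | urn B) = (7/8)(6/7)(5/6) = 0.625; P(data | urn C) = (6/8)(5/7)(4/6) = 0.35714; P(data | urn D) = (9/12)(8/11)(7/10) = 0.38182.
The prior-weighted likelihoods are 1/4 · 0.2 = 0.05, 1/4 · 0.625 = 0.15625, 1/4 · 0.35714 = 0.089286, 1/4 · 0.38182 = 0.095455; summing to 0.39099.
Normalising, the posterior is P(urn A | data) = 0.12788, P(urn B | data) = 0.39963, P(urn C | data) = 0.22836, P(urn D | data) = 0.24414.
So P(green next | data) = Σ P(green next | H) P(H | data) = (2/3)(0.12788) + (1/5)(0.39963) + (2/5)(0.22836) + (1/3)(0.24414) = 0.3379.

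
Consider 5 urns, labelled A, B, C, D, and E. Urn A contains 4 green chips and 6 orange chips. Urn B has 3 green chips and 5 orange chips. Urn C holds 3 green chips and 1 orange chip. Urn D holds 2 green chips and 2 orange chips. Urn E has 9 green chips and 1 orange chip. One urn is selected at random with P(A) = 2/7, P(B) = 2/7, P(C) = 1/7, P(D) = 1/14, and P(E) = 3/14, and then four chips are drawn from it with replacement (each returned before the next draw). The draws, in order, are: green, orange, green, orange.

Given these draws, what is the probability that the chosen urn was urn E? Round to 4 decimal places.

0.0400

Under each hypothesis, the probability of the observed sequence is: P(data | urn A) = (4/10)(6/10)(4/10)(6/10) = 0.0576; P(data | urn B) = (3/8)(5/8)(3/8)(5/8) = 0.054932; P(data | urn C) = (3/4)(1/4)(3/4)(1/4) = 0.035156; P(data | urn D) = (2/4)(2/4)(2/4)(2/4) = 0.0625; P(data | urn E) = (9/10)(1/10)(9/10)(1/10) = 0.0081.
Multiplying each by its prior: 2/7 · 0.0576 = 0.016457, 2/7 · 0.054932 = 0.015695, 1/7 · 0.035156 = 0.0050223, 1/14 · 0.0625 = 0.0044643, 3/14 · 0.0081 = 0.0017357; summing to 0.043374.
Therefore the posterior P(urn E | data) = (0.0017357) / (0.043374) = 0.040017.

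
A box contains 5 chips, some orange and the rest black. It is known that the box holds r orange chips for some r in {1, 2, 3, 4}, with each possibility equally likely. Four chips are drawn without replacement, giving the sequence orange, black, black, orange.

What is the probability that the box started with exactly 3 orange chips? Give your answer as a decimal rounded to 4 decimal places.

Compute the likelihood of the observed sequence for each case: P(data | r = 1) = (1/5)(4/4)(3/3)(0/2) = 0; P(data | r = 2) = (2/5)(3/4)(2/3)(1/2) = 1/10; P(data | r = 3) = (3/5)(2/4)(1/3)(2/2) = 1/10; P(data | r = 4) = (4/5)(1/4)(0/3) = 0.
Weighting by the prior gives 1/4 · 0 = 0, 1/4 · 1/10 = 1/40, 1/4 · 1/10 = 1/40, 1/4 · 0 = 0; these sum to 1/20.
Therefore the posterior P(r = 3 | data) = (1/40) / (1/20) = 1/2.

0.5000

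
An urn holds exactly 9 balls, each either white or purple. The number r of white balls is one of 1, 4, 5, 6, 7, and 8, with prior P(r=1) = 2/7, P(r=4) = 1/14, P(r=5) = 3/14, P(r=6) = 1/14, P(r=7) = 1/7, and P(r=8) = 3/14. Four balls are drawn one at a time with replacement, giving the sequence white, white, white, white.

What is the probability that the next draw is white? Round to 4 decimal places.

Compute the likelihood of the observed sequence for each case: P(data | r = 1) = (1/9)(1/9)(1/9)(1/9) = 0.00015242; P(data | r = 4) = (4/9)(4/9)(4/9)(4/9) = 0.039018; P(data | r = 5) = (5/9)(5/9)(5/9)(5/9) = 0.09526; P(data | r = 6) = (6/9)(6/9)(6/9)(6/9) = 0.19753; P(data | r = 7) = (7/9)(7/9)(7/9)(7/9) = 0.36595; P(data | r = 8) = (8/9)(8/9)(8/9)(8/9) = 0.6243.
The prior-weighted likelihoods are 2/7 · 0.00015242 = 4.3547e-05, 1/14 · 0.039018 = 0.002787, 3/14 · 0.09526 = 0.020413, 1/14 · 0.19753 = 0.014109, 1/7 · 0.36595 = 0.052279, 3/14 · 0.6243 = 0.13378; summing to 0.22341.
Dividing through by the total gives posterior P(r = 1 | data) = 0.00019492, P(r = 4 | data) = 0.012475, P(r = 5 | data) = 0.09137, P(r = 6 | data) = 0.063155, P(r = 7 | data) = 0.234, P(r = 8 | data) = 0.5988.
Averaging over the posterior, P(white next | data) = (1/9)(0.00019492) + (4/9)(0.012475) + (5/9)(0.09137) + (2/3)(0.063155) + (7/9)(0.234) + (8/9)(0.5988) = 0.8127.

0.8127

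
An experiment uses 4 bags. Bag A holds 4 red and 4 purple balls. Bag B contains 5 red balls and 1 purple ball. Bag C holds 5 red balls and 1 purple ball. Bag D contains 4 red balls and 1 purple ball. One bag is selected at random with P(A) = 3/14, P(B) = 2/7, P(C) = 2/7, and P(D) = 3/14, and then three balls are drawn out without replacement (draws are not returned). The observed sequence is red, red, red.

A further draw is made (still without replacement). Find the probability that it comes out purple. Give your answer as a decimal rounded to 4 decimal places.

0.3887

For each hypothesis, P(data | H) works out to: P(data | bag A) = (4/8)(3/7)(2/6) = 1/14; P(data | bag B) = (5/6)(4/5)(3/4) = 1/2; P(data | bag C) = (5/6)(4/5)(3/4) = 1/2; P(data | bag D) = (4/5)(3/4)(2/3) = 2/5.
Weighting by the prior gives 3/14 · 1/14 = 3/196, 2/7 · 1/2 = 1/7, 2/7 · 1/2 = 1/7, 3/14 · 2/5 = 3/35; summing to 379/980.
The posterior is then P(bag A | data) = 0.039578, P(bag B | data) = 0.36939, P(bag C | data) = 0.36939, P(bag D | data) = 0.22164.
The predictive probability is P(purple next | data) = (4/5)(0.039578) + (1/3)(0.36939) + (1/3)(0.36939) + (1/2)(0.22164) = 0.38874.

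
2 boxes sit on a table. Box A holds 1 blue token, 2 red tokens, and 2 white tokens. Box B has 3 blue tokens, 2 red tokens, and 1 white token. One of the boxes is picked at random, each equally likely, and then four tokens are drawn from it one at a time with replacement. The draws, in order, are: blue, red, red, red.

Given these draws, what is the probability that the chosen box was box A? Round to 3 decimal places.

0.409

The likelihood of the observed sequence under each hypothesis: P(data | box A) = (1/5)(2/5)(2/5)(2/5) = 0.0128; P(data | box B) = (3/6)(2/6)(2/6)(2/6) = 0.018519.
The prior-weighted likelihoods are 1/2 · 0.0128 = 0.0064, 1/2 · 0.018519 = 0.0092593; these sum to 0.015659.
Hence P(box A | data) = (0.0064) / (0.015659) = 0.4087.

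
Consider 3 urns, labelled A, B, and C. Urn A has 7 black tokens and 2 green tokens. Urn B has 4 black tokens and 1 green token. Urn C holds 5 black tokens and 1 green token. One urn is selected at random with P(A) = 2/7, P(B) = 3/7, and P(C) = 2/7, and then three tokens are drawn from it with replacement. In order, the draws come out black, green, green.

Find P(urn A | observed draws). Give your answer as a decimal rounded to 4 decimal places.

Compute the likelihood of the observed sequence for each case: P(data | urn A) = (7/9)(2/9)(2/9) = 0.038409; P(data | urn B) = (4/5)(1/5)(1/5) = 0.032; P(data | urn C) = (5/6)(1/6)(1/6) = 0.023148.
Multiplying each by its prior: 2/7 · 0.038409 = 0.010974, 3/7 · 0.032 = 0.013714, 2/7 · 0.023148 = 0.0066138; these sum to 0.031302.
Hence P(urn A | data) = (0.010974) / (0.031302) = 0.35058.

0.3506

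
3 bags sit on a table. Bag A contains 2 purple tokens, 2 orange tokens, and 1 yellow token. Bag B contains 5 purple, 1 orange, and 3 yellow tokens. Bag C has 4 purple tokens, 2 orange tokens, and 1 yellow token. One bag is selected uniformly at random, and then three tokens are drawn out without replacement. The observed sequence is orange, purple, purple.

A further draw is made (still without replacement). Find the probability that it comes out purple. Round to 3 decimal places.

0.349

The likelihood of the observed sequence under each hypothesis: P(data | bag A) = (2/5)(2/4)(1/3) = 0.066667; P(data | bag B) = (1/9)(5/8)(4/7) = 0.039683; P(data | bag C) = (2/7)(4/6)(3/5) = 0.11429.
Multiplying each by its prior: 1/3 · 0.066667 = 0.022222, 1/3 · 0.039683 = 0.013228, 1/3 · 0.11429 = 0.038095; summing to 0.073545.
The posterior is then P(bag A | data) = 0.30216, P(bag B | data) = 0.17986, P(bag C | data) = 0.51799.
So P(purple next | data) = Σ P(purple next | H) P(H | data) = (0)(0.30216) + (1/2)(0.17986) + (1/2)(0.51799) = 0.34892.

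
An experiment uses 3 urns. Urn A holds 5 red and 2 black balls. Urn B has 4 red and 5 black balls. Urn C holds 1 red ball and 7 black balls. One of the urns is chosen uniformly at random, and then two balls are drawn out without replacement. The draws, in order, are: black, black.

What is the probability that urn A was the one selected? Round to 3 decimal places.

0.044

Compute the likelihood of the observed sequence for each case: P(data | urn A) = (2/7)(1/6) = 1/21; P(data | urn B) = (5/9)(4/8) = 5/18; P(data | urn C) = (7/8)(6/7) = 3/4.
Multiplying each by its prior: 1/3 · 1/21 = 1/63, 1/3 · 5/18 = 5/54, 1/3 · 3/4 = 1/4; summing to 271/756.
So P(urn A | data) = (1/63) / (271/756) = 12/271.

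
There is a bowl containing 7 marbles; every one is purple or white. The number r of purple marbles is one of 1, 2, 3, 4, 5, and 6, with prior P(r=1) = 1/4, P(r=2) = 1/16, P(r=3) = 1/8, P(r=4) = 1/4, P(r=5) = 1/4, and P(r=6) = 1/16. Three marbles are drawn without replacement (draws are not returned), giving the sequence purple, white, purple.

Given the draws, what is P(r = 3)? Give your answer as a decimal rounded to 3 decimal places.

0.122

The likelihood of the observed sequence under each hypothesis: P(data | r = 1) = (1/7)(6/6)(0/5) = 0; P(data | r = 2) = (2/7)(5/6)(1/5) = 1/21; P(data | r = 3) = (3/7)(4/6)(2/5) = 4/35; P(data | r = 4) = (4/7)(3/6)(3/5) = 6/35; P(data | r = 5) = (5/7)(2/6)(4/5) = 4/21; P(data | r = 6) = (6/7)(1/6)(5/5) = 1/7.
Multiplying each by its prior: 1/4 · 0 = 0, 1/16 · 1/21 = 1/336, 1/8 · 4/35 = 1/70, 1/4 · 6/35 = 3/70, 1/4 · 4/21 = 1/21, 1/16 · 1/7 = 1/112; summing to 7/60.
By Bayes' rule, P(r = 3 | data) = (1/70) / (7/60) = 6/49.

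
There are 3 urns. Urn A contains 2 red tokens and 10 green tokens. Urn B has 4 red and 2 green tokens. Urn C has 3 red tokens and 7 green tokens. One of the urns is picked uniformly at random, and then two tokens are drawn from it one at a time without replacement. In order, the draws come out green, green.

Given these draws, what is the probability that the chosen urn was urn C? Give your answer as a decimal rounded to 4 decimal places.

The likelihood of the observed sequence under each hypothesis: P(data | urn A) = (10/12)(9/11) = 15/22; P(data | urn B) = (2/6)(1/5) = 1/15; P(data | urn C) = (7/10)(6/9) = 7/15.
Multiplying each by its prior: 1/3 · 15/22 = 5/22, 1/3 · 1/15 = 1/45, 1/3 · 7/15 = 7/45; summing to 401/990.
Hence P(urn C | data) = (7/45) / (401/990) = 154/401.

0.3840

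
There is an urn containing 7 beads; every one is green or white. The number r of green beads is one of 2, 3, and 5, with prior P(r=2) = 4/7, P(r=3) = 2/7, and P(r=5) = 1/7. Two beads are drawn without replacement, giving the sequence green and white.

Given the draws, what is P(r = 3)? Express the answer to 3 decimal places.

Compute the likelihood of the observed sequence for each case: P(data | r = 2) = (2/7)(5/6) = 5/21; P(data | r = 3) = (3/7)(4/6) = 2/7; P(data | r = 5) = (5/7)(2/6) = 5/21.
The prior-weighted likelihoods are 4/7 · 5/21 = 20/147, 2/7 · 2/7 = 4/49, 1/7 · 5/21 = 5/147; summing to 37/147.
So P(r = 3 | data) = (4/49) / (37/147) = 12/37.

0.324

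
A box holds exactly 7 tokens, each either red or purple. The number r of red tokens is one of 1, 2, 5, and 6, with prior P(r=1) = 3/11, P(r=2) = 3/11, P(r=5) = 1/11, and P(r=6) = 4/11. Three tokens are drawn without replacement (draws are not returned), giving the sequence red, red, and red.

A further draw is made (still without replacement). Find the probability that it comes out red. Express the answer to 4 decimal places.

Compute the likelihood of the observed sequence for each case: P(data | r = 1) = (1/7)(0/6) = 0; P(data | r = 2) = (2/7)(1/6)(0/5) = 0; P(data | r = 5) = (5/7)(4/6)(3/5) = 2/7; P(data | r = 6) = (6/7)(5/6)(4/5) = 4/7.
Weighting by the prior gives 3/11 · 0 = 0, 3/11 · 0 = 0, 1/11 · 2/7 = 2/77, 4/11 · 4/7 = 16/77; these sum to 18/77.
Normalising, the posterior is P(r = 1 | data) = 0, P(r = 2 | data) = 0, P(r = 5 | data) = 1/9, P(r = 6 | data) = 8/9.
The predictive probability is P(red next | data) = (1/2)(1/9) + (3/4)(8/9) = 13/18.

0.7222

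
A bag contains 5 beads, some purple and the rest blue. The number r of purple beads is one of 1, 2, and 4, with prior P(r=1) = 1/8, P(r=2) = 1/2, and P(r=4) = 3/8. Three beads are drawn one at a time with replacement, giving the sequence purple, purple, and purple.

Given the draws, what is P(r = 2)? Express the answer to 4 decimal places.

The likelihood of the observed sequence under each hypothesis: P(data | r = 1) = (1/5)(1/5)(1/5) = 1/125; P(data | r = 2) = (2/5)(2/5)(2/5) = 8/125; P(data | r = 4) = (4/5)(4/5)(4/5) = 64/125.
Multiplying each by its prior: 1/8 · 1/125 = 1/1000, 1/2 · 8/125 = 4/125, 3/8 · 64/125 = 24/125; these sum to 9/40.
By Bayes' rule, P(r = 2 | data) = (4/125) / (9/40) = 32/225.

0.1422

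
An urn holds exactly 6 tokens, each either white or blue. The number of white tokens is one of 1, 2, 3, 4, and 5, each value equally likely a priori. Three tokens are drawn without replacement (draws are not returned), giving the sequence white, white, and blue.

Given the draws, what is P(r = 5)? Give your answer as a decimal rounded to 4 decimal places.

The likelihood of the observed sequence under each hypothesis: P(data | r = 1) = (1/6)(0/5) = 0; P(data | r = 2) = (2/6)(1/5)(4/4) = 1/15; P(data | r = 3) = (3/6)(2/5)(3/4) = 3/20; P(data | r = 4) = (4/6)(3/5)(2/4) = 1/5; P(data | r = 5) = (5/6)(4/5)(1/4) = 1/6.
The prior-weighted likelihoods are 1/5 · 0 = 0, 1/5 · 1/15 = 1/75, 1/5 · 3/20 = 3/100, 1/5 · 1/5 = 1/25, 1/5 · 1/6 = 1/30; summing to 7/60.
So P(r = 5 | data) = (1/30) / (7/60) = 2/7.

0.2857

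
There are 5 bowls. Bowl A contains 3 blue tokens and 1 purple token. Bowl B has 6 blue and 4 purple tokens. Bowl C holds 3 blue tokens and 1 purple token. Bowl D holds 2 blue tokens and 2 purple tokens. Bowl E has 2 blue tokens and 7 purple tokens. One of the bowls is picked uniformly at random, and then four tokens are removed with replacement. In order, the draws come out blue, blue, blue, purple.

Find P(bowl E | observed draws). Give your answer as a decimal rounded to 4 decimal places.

Compute the likelihood of the observed sequence for each case: P(data | bowl A) = (3/4)(3/4)(3/4)(1/4) = 0.10547; P(data | bowl B) = (6/10)(6/10)(6/10)(4/10) = 0.0864; P(data | bowl C) = (3/4)(3/4)(3/4)(1/4) = 0.10547; P(data | bowl D) = (2/4)(2/4)(2/4)(2/4) = 0.0625; P(data | bowl E) = (2/9)(2/9)(2/9)(7/9) = 0.0085353.
Weighting by the prior gives 1/5 · 0.10547 = 0.021094, 1/5 · 0.0864 = 0.01728, 1/5 · 0.10547 = 0.021094, 1/5 · 0.0625 = 0.0125, 1/5 · 0.0085353 = 0.0017071; with total 0.073675.
Therefore the posterior P(bowl E | data) = (0.0017071) / (0.073675) = 0.02317.

0.0232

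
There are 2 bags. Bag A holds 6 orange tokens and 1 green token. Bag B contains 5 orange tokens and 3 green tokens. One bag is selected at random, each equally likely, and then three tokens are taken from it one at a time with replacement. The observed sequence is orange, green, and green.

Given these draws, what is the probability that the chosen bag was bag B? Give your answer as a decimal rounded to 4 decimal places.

For each hypothesis, P(data | H) works out to: P(data | bag A) = (6/7)(1/7)(1/7) = 0.017493; P(data | bag B) = (5/8)(3/8)(3/8) = 0.087891.
Multiplying each by its prior: 1/2 · 0.017493 = 0.0087464, 1/2 · 0.087891 = 0.043945; summing to 0.052692.
By Bayes' rule, P(bag B | data) = (0.043945) / (0.052692) = 0.83401.

0.8340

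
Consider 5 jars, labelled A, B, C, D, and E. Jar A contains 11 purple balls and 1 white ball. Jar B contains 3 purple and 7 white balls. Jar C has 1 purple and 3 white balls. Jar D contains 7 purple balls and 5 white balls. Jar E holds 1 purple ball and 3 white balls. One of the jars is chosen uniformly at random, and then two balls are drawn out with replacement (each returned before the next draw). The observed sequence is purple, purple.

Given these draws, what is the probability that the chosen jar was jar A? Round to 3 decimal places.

0.602

For each hypothesis, P(data | H) works out to: P(data | jar A) = (11/12)(11/12) = 0.84028; P(data | jar B) = (3/10)(3/10) = 0.09; P(data | jar C) = (1/4)(1/4) = 0.0625; P(data | jar D) = (7/12)(7/12) = 0.34028; P(data | jar E) = (1/4)(1/4) = 0.0625.
Weighting by the prior gives 1/5 · 0.84028 = 0.16806, 1/5 · 0.09 = 0.018, 1/5 · 0.0625 = 0.0125, 1/5 · 0.34028 = 0.068056, 1/5 · 0.0625 = 0.0125; with total 0.27911.
Therefore the posterior P(jar A | data) = (0.16806) / (0.27911) = 0.60211.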